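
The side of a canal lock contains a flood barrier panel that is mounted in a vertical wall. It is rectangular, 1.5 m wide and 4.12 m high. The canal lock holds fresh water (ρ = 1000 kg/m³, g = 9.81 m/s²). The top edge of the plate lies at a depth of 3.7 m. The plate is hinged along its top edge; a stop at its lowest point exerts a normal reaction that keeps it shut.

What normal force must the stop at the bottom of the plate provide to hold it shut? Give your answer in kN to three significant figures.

γ = ρg = 1000 × 9.81 = 9810 N/m³ = 9.81 kN/m³.
The centroid lies 4.12/2 = 2.06 m below the top edge, so the centroid depth is h_c = 3.7 + 2.06 = 5.76 m.
A = 1.5 × 4.12 = 6.18 m².
Resultant F = γ·h_c·A = 9.81 × 5.76 × 6.18 = 349.205 kN.
I_c = b·h³/12 = 1.5 × 4.12³/12 = 8.74182 m⁴.
Centre of pressure: y_p = y_c + I_c/(y_c·A) = 5.76 + 8.74182/(5.76 × 6.18) = 5.76 + 0.245579 = 6.00558 m along the plane.
The resultant acts 2.06 + 0.245579 = 2.30558 m (along the plate) below the hinge at the top edge, so the moment about the hinge is M = F × 2.30558 = 349.205 × 2.30558 = 805.12 kN·m.
A normal force at the bottom, 4.12 m from the hinge, must supply this moment: P = 805.12/4.12 = 195.417 kN.

P ≈ 195 kN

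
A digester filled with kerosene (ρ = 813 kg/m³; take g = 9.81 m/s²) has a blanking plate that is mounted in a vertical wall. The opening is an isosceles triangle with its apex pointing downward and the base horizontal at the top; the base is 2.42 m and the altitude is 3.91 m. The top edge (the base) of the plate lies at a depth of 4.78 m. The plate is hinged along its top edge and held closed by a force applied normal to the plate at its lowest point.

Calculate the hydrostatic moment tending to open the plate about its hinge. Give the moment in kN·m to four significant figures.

γ = ρg = 813 × 9.81 / 1000 = 7.97553 kN/m³.
With the apex down, the centroid sits h/3 = 3.91/3 = 1.30333 m below the base (the top edge), so the centroid depth is h_c = 4.78 + 1.30333 = 6.08333 m.
A = ½ × 2.42 × 3.91 = 4.7311 m².
Resultant F = γ·h_c·A = 7.97553 × 6.08333 × 4.7311 = 229.542 kN.
I_c = b·h³/36 = 2.42 × 3.91³/36 = 4.01831 m⁴.
Centre of pressure: y_p = y_c + I_c/(y_c·A) = 6.08333 + 4.01831/(6.08333 × 4.7311) = 6.08333 + 0.139618 = 6.22295 m along the plane.
The resultant acts 1.30333 + 0.139618 = 1.44295 m (along the plate) below the hinge at the top edge, so the moment about the hinge is M = F × 1.44295 = 229.542 × 1.44295 = 331.218 kN·m.

M ≈ 331.2 kN·m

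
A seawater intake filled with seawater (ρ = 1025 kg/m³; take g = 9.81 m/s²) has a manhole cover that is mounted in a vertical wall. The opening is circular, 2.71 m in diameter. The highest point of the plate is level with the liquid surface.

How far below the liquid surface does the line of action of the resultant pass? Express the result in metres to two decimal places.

h_p = 1.69 m

γ = ρg = 1025 × 9.81 / 1000 = 10.05525 kN/m³.
The centroid is at the centre, 1.355 m below the top of the plate, so the centroid depth is h_c = 1.355 m.
A = π(1.355)² = 5.76804 m².
Resultant F = γ·h_c·A = 10.05525 × 1.355 × 5.76804 = 78.5888 kN.
I_c = πr⁴/4 = π × 1.355⁴/4 = 2.64757 m⁴.
Centre of pressure: y_p = y_c + I_c/(y_c·A) = 1.355 + 2.64757/(1.355 × 5.76804) = 1.355 + 0.33875 = 1.69375 m along the plane.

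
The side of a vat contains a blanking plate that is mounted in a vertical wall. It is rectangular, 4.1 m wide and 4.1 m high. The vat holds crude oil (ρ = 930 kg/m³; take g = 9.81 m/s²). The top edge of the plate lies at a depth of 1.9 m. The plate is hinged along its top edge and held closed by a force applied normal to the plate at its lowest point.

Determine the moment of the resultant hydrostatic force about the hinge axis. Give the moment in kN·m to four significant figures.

M ≈ 1457 kN·m

γ = ρg = 930 × 9.81 / 1000 = 9.1233 kN/m³.
The centroid lies 4.1/2 = 2.05 m below the top edge, so the centroid depth is h_c = 1.9 + 2.05 = 3.95 m.
A = 4.1 × 4.1 = 16.81 m².
Resultant F = γ·h_c·A = 9.1233 × 3.95 × 16.81 = 605.783 kN.
I_c = b·h³/12 = 4.1 × 4.1³/12 = 23.548 m⁴.
Centre of pressure: y_p = y_c + I_c/(y_c·A) = 3.95 + 23.548/(3.95 × 16.81) = 3.95 + 0.354641 = 4.30464 m along the plane.
The resultant acts 2.05 + 0.354641 = 2.40464 m (along the plate) below the hinge at the top edge, so the moment about the hinge is M = F × 2.40464 = 605.783 × 2.40464 = 1456.69 kN·m.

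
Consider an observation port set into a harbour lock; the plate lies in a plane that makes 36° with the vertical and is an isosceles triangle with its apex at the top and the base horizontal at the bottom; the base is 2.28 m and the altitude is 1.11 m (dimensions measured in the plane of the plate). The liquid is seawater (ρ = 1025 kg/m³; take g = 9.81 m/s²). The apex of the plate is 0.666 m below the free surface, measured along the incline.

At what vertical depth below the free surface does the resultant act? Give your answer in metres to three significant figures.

γ = ρg = 1025 × 9.81 / 1000 = 10.05525 kN/m³.
The plate makes 36° with the vertical, i.e. θ = 90° − 36° = 54° to the horizontal. Measuring y along the incline from the free-surface line, vertical depth h = y·sinθ with sinθ = 0.809017.
With the apex up, the centroid sits 2h/3 = 2 × 1.11/3 = 0.74 m below the apex, so y_c = 0.666 + 0.74 = 1.406 m and h_c = 1.406 × 0.809017 = 1.13748 m.
A = ½ × 2.28 × 1.11 = 1.2654 m².
Resultant F = γ·h_c·A = 10.05525 × 1.13748 × 1.2654 = 14.4732 kN.
I_c = b·h³/36 = 2.28 × 1.11³/36 = 0.0866166 m⁴.
Centre of pressure: y_p = y_c + I_c/(y_c·A) = 1.406 + 0.0866166/(1.406 × 1.2654) = 1.406 + 0.0486842 = 1.45468 m along the plane.
Vertically, h_p = y_p·sinθ = 1.45468 × 0.809017 = 1.17686 m.

h_p = 1.18 m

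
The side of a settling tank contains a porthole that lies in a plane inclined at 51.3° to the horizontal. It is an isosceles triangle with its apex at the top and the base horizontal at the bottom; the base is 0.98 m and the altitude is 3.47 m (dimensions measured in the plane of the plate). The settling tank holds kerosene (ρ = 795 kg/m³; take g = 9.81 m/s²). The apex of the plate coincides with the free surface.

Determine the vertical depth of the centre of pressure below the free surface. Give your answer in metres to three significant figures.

h_p = 2.03 m

γ = ρg = 795 × 9.81 / 1000 = 7.79895 kN/m³.
Let θ = 51.3° be the plate's angle to the horizontal; measure y along the incline from where the plane meets the free surface. Vertical depth h = y·sinθ with sinθ = 0.780430.
With the apex up, the centroid sits 2h/3 = 2 × 3.47/3 = 2.31333 m below the apex, so y_c = 2.31333 m and h_c = 2.31333 × 0.780430 = 1.80539 m.
A = ½ × 0.98 × 3.47 = 1.7003 m².
Resultant F = γ·h_c·A = 7.79895 × 1.80539 × 1.7003 = 23.9405 kN.
I_c = b·h³/36 = 0.98 × 3.47³/36 = 1.1374 m⁴.
Centre of pressure: y_p = y_c + I_c/(y_c·A) = 2.31333 + 1.1374/(2.31333 × 1.7003) = 2.31333 + 0.289168 = 2.6025 m along the plane.
Vertically, h_p = y_p·sinθ = 2.6025 × 0.780430 = 2.03107 m.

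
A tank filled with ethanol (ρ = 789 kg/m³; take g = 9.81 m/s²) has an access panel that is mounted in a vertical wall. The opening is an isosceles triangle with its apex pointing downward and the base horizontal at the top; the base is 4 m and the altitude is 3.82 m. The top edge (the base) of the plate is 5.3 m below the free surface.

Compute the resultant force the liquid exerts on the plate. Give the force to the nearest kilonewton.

γ = ρg = 789 × 9.81 / 1000 = 7.74009 kN/m³.
With the apex down, the centroid sits h/3 = 3.82/3 = 1.27333 m below the base (the top edge), so the centroid depth is h_c = 5.3 + 1.27333 = 6.57333 m.
A = ½ × 4 × 3.82 = 7.64 m².
Resultant F = γ·h_c·A = 7.74009 × 6.57333 × 7.64 = 388.709 kN.

F ≈ 389 kN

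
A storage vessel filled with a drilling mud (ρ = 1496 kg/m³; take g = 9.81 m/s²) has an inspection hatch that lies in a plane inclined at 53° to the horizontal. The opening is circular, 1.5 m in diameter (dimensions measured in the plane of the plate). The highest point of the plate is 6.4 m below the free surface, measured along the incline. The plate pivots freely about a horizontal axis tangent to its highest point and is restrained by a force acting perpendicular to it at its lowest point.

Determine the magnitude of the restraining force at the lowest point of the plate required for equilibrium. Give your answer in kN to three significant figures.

P ≈ 76.0 kN

γ = ρg = 1496 × 9.81 / 1000 = 14.67576 kN/m³.
Let θ = 53° be the plate's angle to the horizontal; measure y along the incline from where the plane meets the free surface. Vertical depth h = y·sinθ with sinθ = 0.798636.
The centroid is at the centre, 0.75 m below the top of the plate, so y_c = 6.4 + 0.75 = 7.15 m and h_c = 7.15 × 0.798636 = 5.71025 m.
A = π(0.75)² = 1.76715 m².
Resultant F = γ·h_c·A = 14.67576 × 5.71025 × 1.76715 = 148.091 kN.
I_c = πr⁴/4 = π × 0.75⁴/4 = 0.248505 m⁴.
Centre of pressure: y_p = y_c + I_c/(y_c·A) = 7.15 + 0.248505/(7.15 × 1.76715) = 7.15 + 0.0196678 = 7.16967 m along the plane.
The resultant acts 0.75 + 0.0196678 = 0.769668 m (along the plate) below the hinge at the top edge, so the moment about the hinge is M = F × 0.769668 = 148.091 × 0.769668 = 113.981 kN·m.
A normal force at the bottom, 1.5 m from the hinge, must supply this moment: P = 113.981/1.5 = 75.9873 kN.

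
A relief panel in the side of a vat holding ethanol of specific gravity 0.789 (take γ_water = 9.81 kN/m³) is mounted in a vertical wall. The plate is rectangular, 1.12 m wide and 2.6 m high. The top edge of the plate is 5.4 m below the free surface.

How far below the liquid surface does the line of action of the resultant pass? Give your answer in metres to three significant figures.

h_p = 6.78 m

γ = 0.789 × 9.81 = 7.74009 kN/m³.
The centroid lies 2.6/2 = 1.3 m below the top edge, so the centroid depth is h_c = 5.4 + 1.3 = 6.7 m.
A = 1.12 × 2.6 = 2.912 m².
Resultant F = γ·h_c·A = 7.74009 × 6.7 × 2.912 = 151.012 kN.
I_c = b·h³/12 = 1.12 × 2.6³/12 = 1.64043 m⁴.
Centre of pressure: y_p = y_c + I_c/(y_c·A) = 6.7 + 1.64043/(6.7 × 2.912) = 6.7 + 0.0840798 = 6.78408 m along the plane.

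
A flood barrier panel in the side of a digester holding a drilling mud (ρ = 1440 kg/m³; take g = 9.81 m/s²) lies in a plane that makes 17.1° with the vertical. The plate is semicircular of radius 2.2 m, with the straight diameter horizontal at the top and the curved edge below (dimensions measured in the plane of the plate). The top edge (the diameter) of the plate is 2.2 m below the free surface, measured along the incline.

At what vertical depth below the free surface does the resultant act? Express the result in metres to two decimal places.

γ = ρg = 1440 × 9.81 / 1000 = 14.1264 kN/m³.
The plate makes 17.1° with the vertical, i.e. θ = 90° − 17.1° = 72.9° to the horizontal. Measuring y along the incline from the free-surface line, vertical depth h = y·sinθ with sinθ = 0.955793.
The centroid of a semicircle lies 4r/(3π) = 0.933709 m from the diameter, here below the top edge, so y_c = 2.2 + 0.933709 = 3.13371 m and h_c = 3.13371 × 0.955793 = 2.99518 m.
A = πr²/2 = π × 2.2²/2 = 7.60265 m².
Resultant F = γ·h_c·A = 14.1264 × 2.99518 × 7.60265 = 321.677 kN.
I_c = (π/8 − 8/(9π))·r⁴ = 0.109757 × 2.2⁴ = 2.57112 m⁴.
Centre of pressure: y_p = y_c + I_c/(y_c·A) = 3.13371 + 2.57112/(3.13371 × 7.60265) = 3.13371 + 0.107919 = 3.24163 m along the plane.
Vertically, h_p = y_p·sinθ = 3.24163 × 0.955793 = 3.09833 m.

h_p = 3.10 m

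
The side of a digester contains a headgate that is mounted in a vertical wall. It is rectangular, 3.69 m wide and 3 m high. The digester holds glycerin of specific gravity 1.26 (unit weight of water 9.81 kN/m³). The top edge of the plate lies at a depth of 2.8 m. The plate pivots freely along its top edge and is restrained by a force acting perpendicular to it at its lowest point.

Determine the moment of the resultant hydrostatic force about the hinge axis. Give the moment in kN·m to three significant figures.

γ = 1.26 × 9.81 = 12.3606 kN/m³.
The centroid lies 3/2 = 1.5 m below the top edge, so the centroid depth is h_c = 2.8 + 1.5 = 4.3 m.
A = 3.69 × 3 = 11.07 m².
Resultant F = γ·h_c·A = 12.3606 × 4.3 × 11.07 = 588.377 kN.
I_c = b·h³/12 = 3.69 × 3³/12 = 8.3025 m⁴.
Centre of pressure: y_p = y_c + I_c/(y_c·A) = 4.3 + 8.3025/(4.3 × 11.07) = 4.3 + 0.174419 = 4.47442 m along the plane.
The resultant acts 1.5 + 0.174419 = 1.67442 m (along the plate) below the hinge at the top edge, so the moment about the hinge is M = F × 1.67442 = 588.377 × 1.67442 = 985.19 kN·m.

M ≈ 985 kN·m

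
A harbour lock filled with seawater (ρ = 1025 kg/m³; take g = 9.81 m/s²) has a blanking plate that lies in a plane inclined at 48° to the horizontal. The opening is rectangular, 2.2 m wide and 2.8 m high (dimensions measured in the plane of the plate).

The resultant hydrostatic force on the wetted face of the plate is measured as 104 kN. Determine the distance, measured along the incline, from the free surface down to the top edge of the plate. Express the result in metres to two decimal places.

γ = ρg = 1025 × 9.81 / 1000 = 10.05525 kN/m³.
A = 2.2 × 2.8 = 6.16 m².
From F = γ·h_c·A, the centroid depth is h_c = 104/(10.05525 × 6.16) = 1.67904 m.
Let θ = 48° be the plate's angle to the horizontal; measure y along the incline from where the plane meets the free surface. Vertical depth h = y·sinθ with sinθ = 0.743145.
Along the incline, y_c = h_c/sinθ = 1.67904/0.743145 = 2.25937 m.
The centroid lies 2.8/2 = 1.4 m below the top edge, so the top edge sits at y_top = 2.25937 − 1.4 = 0.85937 m along the incline.

y_top ≈ 0.86 m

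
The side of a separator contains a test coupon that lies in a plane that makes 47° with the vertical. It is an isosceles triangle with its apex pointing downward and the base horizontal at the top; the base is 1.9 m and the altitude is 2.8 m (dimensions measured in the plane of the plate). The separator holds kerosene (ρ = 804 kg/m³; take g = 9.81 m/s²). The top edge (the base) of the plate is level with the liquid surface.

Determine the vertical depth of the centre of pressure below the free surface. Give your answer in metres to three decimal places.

h_p = 0.955 m

γ = ρg = 804 × 9.81 / 1000 = 7.88724 kN/m³.
The plate makes 47° with the vertical, i.e. θ = 90° − 47° = 43° to the horizontal. Measuring y along the incline from the free-surface line, vertical depth h = y·sinθ with sinθ = 0.681998.
With the apex down, the centroid sits h/3 = 2.8/3 = 0.933333 m below the base (the top edge), so y_c = 0.933333 m and h_c = 0.933333 × 0.681998 = 0.636531 m.
A = ½ × 1.9 × 2.8 = 2.66 m².
Resultant F = γ·h_c·A = 7.88724 × 0.636531 × 2.66 = 13.3545 kN.
I_c = b·h³/36 = 1.9 × 2.8³/36 = 1.15858 m⁴.
Centre of pressure: y_p = y_c + I_c/(y_c·A) = 0.933333 + 1.15858/(0.933333 × 2.66) = 0.933333 + 0.466668 = 1.4 m along the plane.
Vertically, h_p = y_p·sinθ = 1.4 × 0.681998 = 0.954797 m.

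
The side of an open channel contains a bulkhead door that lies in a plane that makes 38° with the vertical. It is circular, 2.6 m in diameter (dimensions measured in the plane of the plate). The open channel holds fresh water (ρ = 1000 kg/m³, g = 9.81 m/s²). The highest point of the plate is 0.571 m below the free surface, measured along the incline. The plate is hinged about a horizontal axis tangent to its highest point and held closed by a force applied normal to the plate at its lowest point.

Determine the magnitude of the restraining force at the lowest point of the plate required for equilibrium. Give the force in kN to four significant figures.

γ = ρg = 1000 × 9.81 = 9810 N/m³ = 9.81 kN/m³.
The plate makes 38° with the vertical, i.e. θ = 90° − 38° = 52° to the horizontal. Measuring y along the incline from the free-surface line, vertical depth h = y·sinθ with sinθ = 0.788011.
The centroid is at the centre, 1.3 m below the top of the plate, so y_c = 0.571 + 1.3 = 1.871 m and h_c = 1.871 × 0.788011 = 1.47437 m.
A = π(1.3)² = 5.30929 m².
Resultant F = γ·h_c·A = 9.81 × 1.47437 × 5.30929 = 76.7913 kN.
I_c = πr⁴/4 = π × 1.3⁴/4 = 2.24318 m⁴.
Centre of pressure: y_p = y_c + I_c/(y_c·A) = 1.871 + 2.24318/(1.871 × 5.30929) = 1.871 + 0.225816 = 2.09682 m along the plane.
The resultant acts 1.3 + 0.225816 = 1.52582 m (along the plate) below the hinge at the top edge, so the moment about the hinge is M = F × 1.52582 = 76.7913 × 1.52582 = 117.17 kN·m.
A normal force at the bottom, 2.6 m from the hinge, must supply this moment: P = 117.17/2.6 = 45.0654 kN.

P ≈ 45.07 kN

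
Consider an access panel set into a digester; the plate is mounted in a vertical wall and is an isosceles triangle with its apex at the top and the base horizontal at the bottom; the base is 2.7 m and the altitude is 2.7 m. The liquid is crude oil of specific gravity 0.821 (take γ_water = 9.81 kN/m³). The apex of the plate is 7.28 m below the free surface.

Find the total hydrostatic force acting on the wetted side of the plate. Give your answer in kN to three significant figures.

F ≈ 267 kN

γ = 0.821 × 9.81 = 8.05401 kN/m³.
With the apex up, the centroid sits 2h/3 = 2 × 2.7/3 = 1.8 m below the apex, so the centroid depth is h_c = 7.28 + 1.8 = 9.08 m.
A = ½ × 2.7 × 2.7 = 3.645 m².
Resultant F = γ·h_c·A = 8.05401 × 9.08 × 3.645 = 266.56 kN.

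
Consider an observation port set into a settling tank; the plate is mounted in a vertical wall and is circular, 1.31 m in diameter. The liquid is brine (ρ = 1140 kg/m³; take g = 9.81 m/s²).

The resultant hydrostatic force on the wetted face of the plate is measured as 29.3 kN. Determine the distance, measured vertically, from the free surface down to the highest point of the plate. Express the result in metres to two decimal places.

d_top ≈ 1.29 m

γ = ρg = 1140 × 9.81 / 1000 = 11.1834 kN/m³.
A = π(0.655)² = 1.34782 m².
From F = γ·h_c·A, the centroid depth is h_c = 29.3/(11.1834 × 1.34782) = 1.94385 m.
The centroid is at the centre, 0.655 m below the top of the plate, so the highest point sits at h_top = 1.94385 − 0.655 = 1.28885 m below the surface.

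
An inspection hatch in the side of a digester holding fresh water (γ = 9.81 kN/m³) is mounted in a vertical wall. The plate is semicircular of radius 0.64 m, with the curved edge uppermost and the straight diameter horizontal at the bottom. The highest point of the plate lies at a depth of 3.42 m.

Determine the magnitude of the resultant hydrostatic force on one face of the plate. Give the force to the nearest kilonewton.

γ = 9.81 kN/m³.
The centroid lies 4r/(3π) = 0.271624 m above the diameter, so r − 4r/(3π) = 0.64 − 0.271624 = 0.368376 m below the topmost point, so the centroid depth is h_c = 3.42 + 0.368376 = 3.78838 m.
A = πr²/2 = π × 0.64²/2 = 0.643398 m².
Resultant F = γ·h_c·A = 9.81 × 3.78838 × 0.643398 = 23.9112 kN.

F ≈ 24 kN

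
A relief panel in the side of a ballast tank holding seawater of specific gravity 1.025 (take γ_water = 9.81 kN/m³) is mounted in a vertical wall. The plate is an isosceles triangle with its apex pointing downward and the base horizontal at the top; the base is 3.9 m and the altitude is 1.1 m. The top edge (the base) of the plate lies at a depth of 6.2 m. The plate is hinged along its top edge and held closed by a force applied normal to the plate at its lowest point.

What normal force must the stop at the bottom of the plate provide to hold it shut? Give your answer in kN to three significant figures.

P ≈ 48.5 kN

γ = 1.025 × 9.81 = 10.05525 kN/m³.
With the apex down, the centroid sits h/3 = 1.1/3 = 0.366667 m below the base (the top edge), so the centroid depth is h_c = 6.2 + 0.366667 = 6.56667 m.
A = ½ × 3.9 × 1.1 = 2.145 m².
Resultant F = γ·h_c·A = 10.05525 × 6.56667 × 2.145 = 141.633 kN.
I_c = b·h³/36 = 3.9 × 1.1³/36 = 0.144192 m⁴.
Centre of pressure: y_p = y_c + I_c/(y_c·A) = 6.56667 + 0.144192/(6.56667 × 2.145) = 6.56667 + 0.0102369 = 6.57691 m along the plane.
The resultant acts 0.366667 + 0.0102369 = 0.376904 m (along the plate) below the hinge at the top edge, so the moment about the hinge is M = F × 0.376904 = 141.633 × 0.376904 = 53.382 kN·m.
A normal force at the bottom, 1.1 m from the hinge, must supply this moment: P = 53.382/1.1 = 48.5291 kN.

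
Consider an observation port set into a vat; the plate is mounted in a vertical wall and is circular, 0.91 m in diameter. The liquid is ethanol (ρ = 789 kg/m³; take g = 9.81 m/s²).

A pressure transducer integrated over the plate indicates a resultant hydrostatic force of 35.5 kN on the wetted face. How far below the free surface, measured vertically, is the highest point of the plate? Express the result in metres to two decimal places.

γ = ρg = 789 × 9.81 / 1000 = 7.74009 kN/m³.
A = π(0.455)² = 0.650388 m².
From F = γ·h_c·A, the centroid depth is h_c = 35.5/(7.74009 × 0.650388) = 7.05196 m.
The centroid is at the centre, 0.455 m below the top of the plate, so the highest point sits at h_top = 7.05196 − 0.455 = 6.59696 m below the surface.

d_top ≈ 6.60 m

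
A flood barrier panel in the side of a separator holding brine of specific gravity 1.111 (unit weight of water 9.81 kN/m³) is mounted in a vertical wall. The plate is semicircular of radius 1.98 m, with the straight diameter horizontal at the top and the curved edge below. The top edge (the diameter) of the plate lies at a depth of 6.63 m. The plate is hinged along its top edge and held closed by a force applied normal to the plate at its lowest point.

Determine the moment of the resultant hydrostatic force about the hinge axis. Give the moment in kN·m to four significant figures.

γ = 1.111 × 9.81 = 10.89891 kN/m³.
The centroid of a semicircle lies 4r/(3π) = 0.840338 m from the diameter, here below the top edge, so the centroid depth is h_c = 6.63 + 0.840338 = 7.47034 m.
A = πr²/2 = π × 1.98²/2 = 6.15815 m².
Resultant F = γ·h_c·A = 10.89891 × 7.47034 × 6.15815 = 501.388 kN.
I_c = (π/8 − 8/(9π))·r⁴ = 0.109757 × 1.98⁴ = 1.68691 m⁴.
Centre of pressure: y_p = y_c + I_c/(y_c·A) = 7.47034 + 1.68691/(7.47034 × 6.15815) = 7.47034 + 0.0366692 = 7.50701 m along the plane.
The resultant acts 0.840338 + 0.0366692 = 0.877007 m (along the plate) below the hinge at the top edge, so the moment about the hinge is M = F × 0.877007 = 501.388 × 0.877007 = 439.721 kN·m.

M ≈ 439.7 kN·m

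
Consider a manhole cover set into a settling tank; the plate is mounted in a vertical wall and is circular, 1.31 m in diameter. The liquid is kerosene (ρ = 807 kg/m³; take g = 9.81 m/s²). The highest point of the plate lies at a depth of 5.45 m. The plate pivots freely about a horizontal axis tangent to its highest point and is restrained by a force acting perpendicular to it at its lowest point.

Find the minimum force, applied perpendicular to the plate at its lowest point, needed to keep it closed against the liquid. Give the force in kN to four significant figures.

γ = ρg = 807 × 9.81 / 1000 = 7.91667 kN/m³.
The centroid is at the centre, 0.655 m below the top of the plate, so the centroid depth is h_c = 5.45 + 0.655 = 6.105 m.
A = π(0.655)² = 1.34782 m².
Resultant F = γ·h_c·A = 7.91667 × 6.105 × 1.34782 = 65.1419 kN.
I_c = πr⁴/4 = π × 0.655⁴/4 = 0.144562 m⁴.
Centre of pressure: y_p = y_c + I_c/(y_c·A) = 6.105 + 0.144562/(6.105 × 1.34782) = 6.105 + 0.0175686 = 6.12257 m along the plane.
The resultant acts 0.655 + 0.0175686 = 0.672569 m (along the plate) below the hinge at the top edge, so the moment about the hinge is M = F × 0.672569 = 65.1419 × 0.672569 = 43.8124 kN·m.
A normal force at the bottom, 1.31 m from the hinge, must supply this moment: P = 43.8124/1.31 = 33.4446 kN.

P ≈ 33.44 kN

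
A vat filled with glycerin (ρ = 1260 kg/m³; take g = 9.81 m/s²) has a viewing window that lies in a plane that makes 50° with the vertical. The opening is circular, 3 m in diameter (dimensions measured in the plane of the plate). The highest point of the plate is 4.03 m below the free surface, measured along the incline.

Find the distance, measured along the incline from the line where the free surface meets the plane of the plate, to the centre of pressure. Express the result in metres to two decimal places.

γ = ρg = 1260 × 9.81 / 1000 = 12.3606 kN/m³.
The plate makes 50° with the vertical, i.e. θ = 90° − 50° = 40° to the horizontal. Measuring y along the incline from the free-surface line, vertical depth h = y·sinθ with sinθ = 0.642788.
The centroid is at the centre, 1.5 m below the top of the plate, so y_c = 4.03 + 1.5 = 5.53 m and h_c = 5.53 × 0.642788 = 3.55462 m.
A = π(1.5)² = 7.06858 m².
Resultant F = γ·h_c·A = 12.3606 × 3.55462 × 7.06858 = 310.574 kN.
I_c = πr⁴/4 = π × 1.5⁴/4 = 3.97608 m⁴.
Centre of pressure: y_p = y_c + I_c/(y_c·A) = 5.53 + 3.97608/(5.53 × 7.06858) = 5.53 + 0.101718 = 5.63172 m along the plane.

y_p = 5.63 m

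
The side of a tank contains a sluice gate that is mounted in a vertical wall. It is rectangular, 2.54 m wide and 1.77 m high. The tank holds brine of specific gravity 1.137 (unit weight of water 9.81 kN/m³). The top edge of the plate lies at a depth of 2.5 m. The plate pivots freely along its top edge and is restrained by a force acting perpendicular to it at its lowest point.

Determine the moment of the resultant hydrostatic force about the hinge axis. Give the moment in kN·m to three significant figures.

γ = 1.137 × 9.81 = 11.15397 kN/m³.
The centroid lies 1.77/2 = 0.885 m below the top edge, so the centroid depth is h_c = 2.5 + 0.885 = 3.385 m.
A = 2.54 × 1.77 = 4.4958 m².
Resultant F = γ·h_c·A = 11.15397 × 3.385 × 4.4958 = 169.744 kN.
I_c = b·h³/12 = 2.54 × 1.77³/12 = 1.17374 m⁴.
Centre of pressure: y_p = y_c + I_c/(y_c·A) = 3.385 + 1.17374/(3.385 × 4.4958) = 3.385 + 0.077127 = 3.46213 m along the plane.
The resultant acts 0.885 + 0.077127 = 0.962127 m (along the plate) below the hinge at the top edge, so the moment about the hinge is M = F × 0.962127 = 169.744 × 0.962127 = 163.315 kN·m.

M ≈ 163 kN·m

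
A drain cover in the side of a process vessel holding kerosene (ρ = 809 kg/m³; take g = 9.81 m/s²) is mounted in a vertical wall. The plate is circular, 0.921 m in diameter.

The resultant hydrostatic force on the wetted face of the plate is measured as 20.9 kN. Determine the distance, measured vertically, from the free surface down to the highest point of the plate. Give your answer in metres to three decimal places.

d_top ≈ 3.492 m

γ = ρg = 809 × 9.81 / 1000 = 7.93629 kN/m³.
A = π(0.4605)² = 0.666207 m².
From F = γ·h_c·A, the centroid depth is h_c = 20.9/(7.93629 × 0.666207) = 3.95293 m.
The centroid is at the centre, 0.4605 m below the top of the plate, so the highest point sits at h_top = 3.95293 − 0.4605 = 3.49243 m below the surface.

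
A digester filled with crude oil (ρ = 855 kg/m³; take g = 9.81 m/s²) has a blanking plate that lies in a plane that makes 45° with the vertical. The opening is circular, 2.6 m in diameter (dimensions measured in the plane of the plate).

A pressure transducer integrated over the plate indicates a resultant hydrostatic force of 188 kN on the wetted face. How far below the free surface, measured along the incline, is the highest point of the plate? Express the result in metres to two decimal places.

y_top ≈ 4.67 m

γ = ρg = 855 × 9.81 / 1000 = 8.38755 kN/m³.
A = π(1.3)² = 5.30929 m².
From F = γ·h_c·A, the centroid depth is h_c = 188/(8.38755 × 5.30929) = 4.22169 m.
The plate makes 45° with the vertical, i.e. θ = 90° − 45° = 45° to the horizontal. Measuring y along the incline from the free-surface line, vertical depth h = y·sinθ with sinθ = 0.707107.
Along the incline, y_c = h_c/sinθ = 4.22169/0.707107 = 5.97037 m.
The centroid is at the centre, 1.3 m below the top of the plate, so the highest point sits at y_top = 5.97037 − 1.3 = 4.67037 m along the incline.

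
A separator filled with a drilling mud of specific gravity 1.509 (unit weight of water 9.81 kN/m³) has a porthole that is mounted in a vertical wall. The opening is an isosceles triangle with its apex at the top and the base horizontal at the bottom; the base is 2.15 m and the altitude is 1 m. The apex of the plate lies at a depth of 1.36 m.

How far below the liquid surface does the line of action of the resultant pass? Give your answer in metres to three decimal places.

h_p = 2.054 m

γ = 1.509 × 9.81 = 14.80329 kN/m³.
With the apex up, the centroid sits 2h/3 = 2 × 1/3 = 0.666667 m below the apex, so the centroid depth is h_c = 1.36 + 0.666667 = 2.02667 m.
A = ½ × 2.15 × 1 = 1.075 m².
Resultant F = γ·h_c·A = 14.80329 × 2.02667 × 1.075 = 32.2515 kN.
I_c = b·h³/36 = 2.15 × 1³/36 = 0.0597222 m⁴.
Centre of pressure: y_p = y_c + I_c/(y_c·A) = 2.02667 + 0.0597222/(2.02667 × 1.075) = 2.02667 + 0.0274122 = 2.05408 m along the plane.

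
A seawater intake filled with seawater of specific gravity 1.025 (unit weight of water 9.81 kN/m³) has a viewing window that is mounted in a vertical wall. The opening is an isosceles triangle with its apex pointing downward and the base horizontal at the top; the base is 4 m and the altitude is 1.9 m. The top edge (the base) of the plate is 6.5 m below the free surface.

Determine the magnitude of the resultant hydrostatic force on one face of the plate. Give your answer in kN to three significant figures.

γ = 1.025 × 9.81 = 10.05525 kN/m³.
With the apex down, the centroid sits h/3 = 1.9/3 = 0.633333 m below the base (the top edge), so the centroid depth is h_c = 6.5 + 0.633333 = 7.13333 m.
A = ½ × 4 × 1.9 = 3.8 m².
Resultant F = γ·h_c·A = 10.05525 × 7.13333 × 3.8 = 272.564 kN.

F ≈ 273 kN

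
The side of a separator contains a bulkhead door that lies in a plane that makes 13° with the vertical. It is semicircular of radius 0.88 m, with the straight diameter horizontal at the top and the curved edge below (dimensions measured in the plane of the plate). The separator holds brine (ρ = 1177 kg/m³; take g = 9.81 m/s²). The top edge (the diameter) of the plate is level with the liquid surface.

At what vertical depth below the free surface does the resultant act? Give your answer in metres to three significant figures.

γ = ρg = 1177 × 9.81 / 1000 = 11.54637 kN/m³.
The plate makes 13° with the vertical, i.e. θ = 90° − 13° = 77° to the horizontal. Measuring y along the incline from the free-surface line, vertical depth h = y·sinθ with sinθ = 0.974370.
The centroid of a semicircle lies 4r/(3π) = 0.373484 m from the diameter, here below the top edge, so y_c = 0.373484 m and h_c = 0.373484 × 0.974370 = 0.363912 m.
A = πr²/2 = π × 0.88²/2 = 1.21642 m².
Resultant F = γ·h_c·A = 11.54637 × 0.363912 × 1.21642 = 5.11123 kN.
I_c = (π/8 − 8/(9π))·r⁴ = 0.109757 × 0.88⁴ = 0.0658208 m⁴.
Centre of pressure: y_p = y_c + I_c/(y_c·A) = 0.373484 + 0.0658208/(0.373484 × 1.21642) = 0.373484 + 0.14488 = 0.518364 m along the plane.
Vertically, h_p = y_p·sinθ = 0.518364 × 0.974370 = 0.505078 m.

h_p = 0.505 m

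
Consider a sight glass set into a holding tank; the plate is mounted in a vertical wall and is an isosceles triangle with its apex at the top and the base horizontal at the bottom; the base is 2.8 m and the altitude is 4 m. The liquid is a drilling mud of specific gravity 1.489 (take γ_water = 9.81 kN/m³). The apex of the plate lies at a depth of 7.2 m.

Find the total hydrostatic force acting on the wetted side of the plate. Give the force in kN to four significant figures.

γ = 1.489 × 9.81 = 14.60709 kN/m³.
With the apex up, the centroid sits 2h/3 = 2 × 4/3 = 2.66667 m below the apex, so the centroid depth is h_c = 7.2 + 2.66667 = 9.86667 m.
A = ½ × 2.8 × 4 = 5.6 m².
Resultant F = γ·h_c·A = 14.60709 × 9.86667 × 5.6 = 807.091 kN.

F ≈ 807.1 kN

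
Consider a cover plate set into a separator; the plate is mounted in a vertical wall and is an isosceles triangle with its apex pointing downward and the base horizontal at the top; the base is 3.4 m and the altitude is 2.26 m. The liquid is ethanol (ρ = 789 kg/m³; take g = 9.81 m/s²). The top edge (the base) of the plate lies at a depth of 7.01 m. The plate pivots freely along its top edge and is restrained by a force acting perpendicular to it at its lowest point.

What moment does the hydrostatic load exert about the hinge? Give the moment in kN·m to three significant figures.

M ≈ 182 kN·m

γ = ρg = 789 × 9.81 / 1000 = 7.74009 kN/m³.
With the apex down, the centroid sits h/3 = 2.26/3 = 0.753333 m below the base (the top edge), so the centroid depth is h_c = 7.01 + 0.753333 = 7.76333 m.
A = ½ × 3.4 × 2.26 = 3.842 m².
Resultant F = γ·h_c·A = 7.74009 × 7.76333 × 3.842 = 230.861 kN.
I_c = b·h³/36 = 3.4 × 2.26³/36 = 1.09019 m⁴.
Centre of pressure: y_p = y_c + I_c/(y_c·A) = 7.76333 + 1.09019/(7.76333 × 3.842) = 7.76333 + 0.0365508 = 7.79988 m along the plane.
The resultant acts 0.753333 + 0.0365508 = 0.789884 m (along the plate) below the hinge at the top edge, so the moment about the hinge is M = F × 0.789884 = 230.861 × 0.789884 = 182.353 kN·m.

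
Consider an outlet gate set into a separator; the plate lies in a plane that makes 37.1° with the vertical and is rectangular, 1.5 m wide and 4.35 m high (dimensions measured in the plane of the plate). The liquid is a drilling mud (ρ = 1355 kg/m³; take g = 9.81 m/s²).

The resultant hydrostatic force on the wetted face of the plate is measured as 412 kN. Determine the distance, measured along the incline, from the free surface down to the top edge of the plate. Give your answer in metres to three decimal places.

y_top ≈ 3.781 m

γ = ρg = 1355 × 9.81 / 1000 = 13.29255 kN/m³.
A = 1.5 × 4.35 = 6.525 m².
From F = γ·h_c·A, the centroid depth is h_c = 412/(13.29255 × 6.525) = 4.75016 m.
The plate makes 37.1° with the vertical, i.e. θ = 90° − 37.1° = 52.9° to the horizontal. Measuring y along the incline from the free-surface line, vertical depth h = y·sinθ with sinθ = 0.797584.
Along the incline, y_c = h_c/sinθ = 4.75016/0.797584 = 5.95569 m.
The centroid lies 4.35/2 = 2.175 m below the top edge, so the top edge sits at y_top = 5.95569 − 2.175 = 3.78069 m along the incline.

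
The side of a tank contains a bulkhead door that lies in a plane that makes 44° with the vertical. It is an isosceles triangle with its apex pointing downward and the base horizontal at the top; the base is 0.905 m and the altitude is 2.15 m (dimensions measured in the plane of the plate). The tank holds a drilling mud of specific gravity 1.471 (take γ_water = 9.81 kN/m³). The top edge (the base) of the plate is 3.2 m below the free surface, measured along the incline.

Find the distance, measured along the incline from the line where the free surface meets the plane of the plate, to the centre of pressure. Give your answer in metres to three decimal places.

γ = 1.471 × 9.81 = 14.43051 kN/m³.
The plate makes 44° with the vertical, i.e. θ = 90° − 44° = 46° to the horizontal. Measuring y along the incline from the free-surface line, vertical depth h = y·sinθ with sinθ = 0.719340.
With the apex down, the centroid sits h/3 = 2.15/3 = 0.716667 m below the base (the top edge), so y_c = 3.2 + 0.716667 = 3.91667 m and h_c = 3.91667 × 0.719340 = 2.81742 m.
A = ½ × 0.905 × 2.15 = 0.972875 m².
Resultant F = γ·h_c·A = 14.43051 × 2.81742 × 0.972875 = 39.554 kN.
I_c = b·h³/36 = 0.905 × 2.15³/36 = 0.24984 m⁴.
Centre of pressure: y_p = y_c + I_c/(y_c·A) = 3.91667 + 0.24984/(3.91667 × 0.972875) = 3.91667 + 0.0655674 = 3.98224 m along the plane.

y_p = 3.982 m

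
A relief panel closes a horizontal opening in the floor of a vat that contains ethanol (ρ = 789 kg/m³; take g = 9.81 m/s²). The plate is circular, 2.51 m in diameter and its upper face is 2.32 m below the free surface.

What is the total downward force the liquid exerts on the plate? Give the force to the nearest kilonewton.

γ = ρg = 789 × 9.81 / 1000 = 7.74009 kN/m³.
The plate is horizontal, so pressure is uniform at p = γ·h = 7.74009 × 2.32 = 17.957 kN/m².
A = π(1.255)² = 4.94809 m².
F = p·A = 17.957 × 4.94809 = 88.8529 kN.

F ≈ 89 kN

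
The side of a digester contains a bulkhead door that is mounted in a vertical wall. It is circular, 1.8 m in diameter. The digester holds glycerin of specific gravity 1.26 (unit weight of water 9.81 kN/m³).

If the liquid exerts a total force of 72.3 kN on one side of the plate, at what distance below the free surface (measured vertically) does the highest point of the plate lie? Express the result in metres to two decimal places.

d_top ≈ 1.40 m

γ = 1.26 × 9.81 = 12.3606 kN/m³.
A = π(0.9)² = 2.54469 m².
From F = γ·h_c·A, the centroid depth is h_c = 72.3/(12.3606 × 2.54469) = 2.2986 m.
The centroid is at the centre, 0.9 m below the top of the plate, so the highest point sits at h_top = 2.2986 − 0.9 = 1.3986 m below the surface.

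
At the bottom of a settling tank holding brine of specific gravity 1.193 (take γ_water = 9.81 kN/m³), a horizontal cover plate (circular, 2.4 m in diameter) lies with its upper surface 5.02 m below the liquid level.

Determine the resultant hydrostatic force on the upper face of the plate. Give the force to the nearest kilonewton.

F ≈ 266 kN

γ = 1.193 × 9.81 = 11.70333 kN/m³.
The plate is horizontal, so pressure is uniform at p = γ·h = 11.70333 × 5.02 = 58.7507 kN/m².
A = π(1.2)² = 4.52389 m².
F = p·A = 58.7507 × 4.52389 = 265.782 kN.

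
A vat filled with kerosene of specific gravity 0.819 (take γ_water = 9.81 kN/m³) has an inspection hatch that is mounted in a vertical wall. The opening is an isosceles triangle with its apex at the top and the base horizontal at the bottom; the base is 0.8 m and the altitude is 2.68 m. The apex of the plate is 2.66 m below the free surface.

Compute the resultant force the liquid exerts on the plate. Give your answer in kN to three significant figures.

γ = 0.819 × 9.81 = 8.03439 kN/m³.
With the apex up, the centroid sits 2h/3 = 2 × 2.68/3 = 1.78667 m below the apex, so the centroid depth is h_c = 2.66 + 1.78667 = 4.44667 m.
A = ½ × 0.8 × 2.68 = 1.072 m².
Resultant F = γ·h_c·A = 8.03439 × 4.44667 × 1.072 = 38.2986 kN.

F ≈ 38.3 kN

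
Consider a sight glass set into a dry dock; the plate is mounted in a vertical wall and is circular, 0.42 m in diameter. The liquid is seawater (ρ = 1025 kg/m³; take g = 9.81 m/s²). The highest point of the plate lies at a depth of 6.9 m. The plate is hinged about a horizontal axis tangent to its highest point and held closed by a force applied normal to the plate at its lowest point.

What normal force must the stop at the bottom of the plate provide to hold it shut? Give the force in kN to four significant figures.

P ≈ 4.989 kN

γ = ρg = 1025 × 9.81 / 1000 = 10.05525 kN/m³.
The centroid is at the centre, 0.21 m below the top of the plate, so the centroid depth is h_c = 6.9 + 0.21 = 7.11 m.
A = π(0.21)² = 0.138544 m².
Resultant F = γ·h_c·A = 10.05525 × 7.11 × 0.138544 = 9.9049 kN.
I_c = πr⁴/4 = π × 0.21⁴/4 = 0.00152745 m⁴.
Centre of pressure: y_p = y_c + I_c/(y_c·A) = 7.11 + 0.00152745/(7.11 × 0.138544) = 7.11 + 0.00155064 = 7.11155 m along the plane.
The resultant acts 0.21 + 0.00155064 = 0.211551 m (along the plate) below the hinge at the top edge, so the moment about the hinge is M = F × 0.211551 = 9.9049 × 0.211551 = 2.09539 kN·m.
A normal force at the bottom, 0.42 m from the hinge, must supply this moment: P = 2.09539/0.42 = 4.98902 kN.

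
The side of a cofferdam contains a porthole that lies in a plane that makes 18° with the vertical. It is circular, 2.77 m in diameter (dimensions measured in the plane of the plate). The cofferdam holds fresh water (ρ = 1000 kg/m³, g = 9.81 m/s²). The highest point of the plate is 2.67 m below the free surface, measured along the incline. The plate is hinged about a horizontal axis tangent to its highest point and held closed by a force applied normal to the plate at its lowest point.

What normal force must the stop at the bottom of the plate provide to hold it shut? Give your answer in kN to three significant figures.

γ = ρg = 1000 × 9.81 = 9810 N/m³ = 9.81 kN/m³.
The plate makes 18° with the vertical, i.e. θ = 90° − 18° = 72° to the horizontal. Measuring y along the incline from the free-surface line, vertical depth h = y·sinθ with sinθ = 0.951057.
The centroid is at the centre, 1.385 m below the top of the plate, so y_c = 2.67 + 1.385 = 4.055 m and h_c = 4.055 × 0.951057 = 3.85654 m.
A = π(1.385)² = 6.02628 m².
Resultant F = γ·h_c·A = 9.81 × 3.85654 × 6.02628 = 227.99 kN.
I_c = πr⁴/4 = π × 1.385⁴/4 = 2.88994 m⁴.
Centre of pressure: y_p = y_c + I_c/(y_c·A) = 4.055 + 2.88994/(4.055 × 6.02628) = 4.055 + 0.118263 = 4.17326 m along the plane.
The resultant acts 1.385 + 0.118263 = 1.50326 m (along the plate) below the hinge at the top edge, so the moment about the hinge is M = F × 1.50326 = 227.99 × 1.50326 = 342.728 kN·m.
A normal force at the bottom, 2.77 m from the hinge, must supply this moment: P = 342.728/2.77 = 123.729 kN.

P ≈ 124 kN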